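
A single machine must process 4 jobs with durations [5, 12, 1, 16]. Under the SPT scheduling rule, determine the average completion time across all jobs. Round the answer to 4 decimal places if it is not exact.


Sort jobs by processing time (SPT order): [1, 5, 12, 16]
Compute completion times sequentially:
  Job 1: processing = 1, completes at 1
  Job 2: processing = 5, completes at 6
  Job 3: processing = 12, completes at 18
  Job 4: processing = 16, completes at 34
Sum of completion times = 59
Average completion time = 59/4 = 14.75

14.75


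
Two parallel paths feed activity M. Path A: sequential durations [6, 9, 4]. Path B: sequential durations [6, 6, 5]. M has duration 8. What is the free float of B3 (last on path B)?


ES(B3) = sum of predecessors on chain B = 12
EF(B3) = ES + duration = 12 + 5 = 17
Successor of B3 is M. ES(M) = max(sum(A), sum(B)) = max(19, 17) = 19
Free float = ES(successor) - EF(current) = 19 - 17 = 2

2


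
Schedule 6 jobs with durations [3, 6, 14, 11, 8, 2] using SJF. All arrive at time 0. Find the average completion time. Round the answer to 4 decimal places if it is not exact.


SJF order (ascending): [2, 3, 6, 8, 11, 14]
Completion times:
  Job 1: burst=2, C=2
  Job 2: burst=3, C=5
  Job 3: burst=6, C=11
  Job 4: burst=8, C=19
  Job 5: burst=11, C=30
  Job 6: burst=14, C=44
Average completion = 111/6 = 18.5

18.5


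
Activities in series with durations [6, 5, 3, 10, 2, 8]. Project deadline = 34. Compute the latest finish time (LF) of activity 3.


LF(activity 3) = deadline - sum of successor durations
Successors: activities 4 through 6 with durations [10, 2, 8]
Sum of successor durations = 20
LF = 34 - 20 = 14

14


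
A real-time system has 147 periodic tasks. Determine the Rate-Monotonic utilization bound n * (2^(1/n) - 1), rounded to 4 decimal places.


Compute 2^(1/147) = 1.0047264214
Subtract 1: 1.0047264214 - 1 = 0.0047264214
Multiply by n: 147 * 0.0047264214 = 0.6947839458
Round to 4 dp: 0.6948

0.6948


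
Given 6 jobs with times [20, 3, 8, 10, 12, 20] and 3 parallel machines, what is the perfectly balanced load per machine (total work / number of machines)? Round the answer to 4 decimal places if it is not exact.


Total processing time = 20 + 3 + 8 + 10 + 12 + 20 = 73
Number of machines = 3
Ideal balanced load = 73 / 3 = 24.3333

24.3333


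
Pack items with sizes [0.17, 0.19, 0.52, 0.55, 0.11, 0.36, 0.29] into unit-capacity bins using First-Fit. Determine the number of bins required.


Place items sequentially using First-Fit:
  Item 0.17 -> new Bin 1
  Item 0.19 -> Bin 1 (now 0.36)
  Item 0.52 -> Bin 1 (now 0.88)
  Item 0.55 -> new Bin 2
  Item 0.11 -> Bin 1 (now 0.99)
  Item 0.36 -> Bin 2 (now 0.91)
  Item 0.29 -> new Bin 3
Total bins used = 3

3


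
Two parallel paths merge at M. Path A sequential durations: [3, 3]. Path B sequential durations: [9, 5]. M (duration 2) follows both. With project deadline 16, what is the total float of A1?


Forward pass: ES(A1) = sum of predecessors on chain A = 0
EF = ES + duration = 0 + 3 = 3
Backward pass: LF(M) = deadline = 16; LS(M) = 16 - 2 = 14
LF(A1) = LS(M) - sum(successors on chain A) = 14 - 3 = 11
LS = LF - duration = 11 - 3 = 8
Total float = LS - ES = 8 - 0 = 8

8


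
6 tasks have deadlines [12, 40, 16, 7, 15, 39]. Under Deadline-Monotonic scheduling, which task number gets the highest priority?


Sort tasks by relative deadline (ascending):
  Task 4: deadline = 7
  Task 1: deadline = 12
  Task 5: deadline = 15
  Task 3: deadline = 16
  Task 6: deadline = 39
  Task 2: deadline = 40
Priority order (highest first): [4, 1, 5, 3, 6, 2]
Highest priority task = 4

4


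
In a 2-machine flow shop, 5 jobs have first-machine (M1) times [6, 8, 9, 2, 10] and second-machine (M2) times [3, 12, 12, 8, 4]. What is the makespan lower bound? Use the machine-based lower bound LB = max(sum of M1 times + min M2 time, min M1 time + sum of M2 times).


LB1 = sum(M1 times) + min(M2 times) = 35 + 3 = 38
LB2 = min(M1 times) + sum(M2 times) = 2 + 39 = 41
Lower bound = max(LB1, LB2) = max(38, 41) = 41

41


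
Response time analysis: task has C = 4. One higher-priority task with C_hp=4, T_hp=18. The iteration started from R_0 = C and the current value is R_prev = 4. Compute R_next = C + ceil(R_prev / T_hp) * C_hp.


R_next = C + ceil(R_prev / T_hp) * C_hp
ceil(4 / 18) = ceil(0.2222) = 1
Interference = 1 * 4 = 4
R_next = 4 + 4 = 8

8


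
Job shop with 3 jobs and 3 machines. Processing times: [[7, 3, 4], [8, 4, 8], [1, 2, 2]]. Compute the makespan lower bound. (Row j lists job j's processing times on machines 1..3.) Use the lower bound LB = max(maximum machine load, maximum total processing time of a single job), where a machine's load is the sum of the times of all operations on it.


Machine loads:
  Machine 1: 7 + 8 + 1 = 16
  Machine 2: 3 + 4 + 2 = 9
  Machine 3: 4 + 8 + 2 = 14
Max machine load = 16
Job totals:
  Job 1: 14
  Job 2: 20
  Job 3: 5
Max job total = 20
Lower bound = max(16, 20) = 20

20


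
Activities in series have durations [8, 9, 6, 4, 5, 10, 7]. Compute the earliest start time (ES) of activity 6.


Activity 6 starts after activities 1 through 5 complete.
Predecessor durations: [8, 9, 6, 4, 5]
ES = 8 + 9 + 6 + 4 + 5 = 32

32


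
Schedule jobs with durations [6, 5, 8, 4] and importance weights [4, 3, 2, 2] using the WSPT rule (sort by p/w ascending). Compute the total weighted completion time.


Compute p/w ratios and sort ascending (WSPT): [(6, 4), (5, 3), (4, 2), (8, 2)]
Compute weighted completion times:
  Job (p=6,w=4): C=6, w*C=4*6=24
  Job (p=5,w=3): C=11, w*C=3*11=33
  Job (p=4,w=2): C=15, w*C=2*15=30
  Job (p=8,w=2): C=23, w*C=2*23=46
Total weighted completion time = 133

133


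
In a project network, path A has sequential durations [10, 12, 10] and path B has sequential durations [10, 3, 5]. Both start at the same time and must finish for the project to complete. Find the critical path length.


Path A total = 10 + 12 + 10 = 32
Path B total = 10 + 3 + 5 = 18
Critical path = longest path = max(32, 18) = 32

32


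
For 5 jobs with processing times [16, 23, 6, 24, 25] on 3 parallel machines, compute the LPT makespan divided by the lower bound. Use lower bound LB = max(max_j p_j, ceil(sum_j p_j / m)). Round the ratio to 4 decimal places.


LPT order: [25, 24, 23, 16, 6]
Machine loads after assignment: [25, 30, 39]
LPT makespan = 39
Lower bound = max(max_job, ceil(total/3)) = max(25, 32) = 32
Ratio = 39 / 32 = 1.2188

1.2188


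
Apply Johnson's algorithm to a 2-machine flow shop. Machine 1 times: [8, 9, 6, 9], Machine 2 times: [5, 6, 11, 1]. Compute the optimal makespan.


Apply Johnson's rule:
  Group 1 (a <= b): [(3, 6, 11)]
  Group 2 (a > b): [(2, 9, 6), (1, 8, 5), (4, 9, 1)]
Optimal job order: [3, 2, 1, 4]
Schedule:
  Job 3: M1 done at 6, M2 done at 17
  Job 2: M1 done at 15, M2 done at 23
  Job 1: M1 done at 23, M2 done at 28
  Job 4: M1 done at 32, M2 done at 33
Makespan = 33

33


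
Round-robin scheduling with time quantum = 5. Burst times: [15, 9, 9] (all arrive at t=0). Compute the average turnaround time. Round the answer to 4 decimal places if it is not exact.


Time quantum = 5
Execution trace:
  J1 runs 5 units, time = 5
  J2 runs 5 units, time = 10
  J3 runs 5 units, time = 15
  J1 runs 5 units, time = 20
  J2 runs 4 units, time = 24
  J3 runs 4 units, time = 28
  J1 runs 5 units, time = 33
Finish times: [33, 24, 28]
Average turnaround = 85/3 = 28.3333

28.3333


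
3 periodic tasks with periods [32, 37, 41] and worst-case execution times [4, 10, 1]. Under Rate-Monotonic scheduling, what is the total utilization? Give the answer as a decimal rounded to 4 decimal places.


Compute individual utilizations (exact fractions):
  Task 1: C/T = 4/32 = 1/8 (approx. 0.125)
  Task 2: C/T = 10/37 (approx. 0.2703)
  Task 3: C/T = 1/41 (approx. 0.0244)
Total utilization U = 1/8 + 10/37 + 1/41 = 5093/12136
Rounded to 4 decimal places: U = 0.4197
RM (Liu & Layland) bound for 3 tasks = 0.779763; compare with U = 5093/12136 (approx. 0.419661)
U <= bound, so schedulable by RM sufficient condition.

0.4197


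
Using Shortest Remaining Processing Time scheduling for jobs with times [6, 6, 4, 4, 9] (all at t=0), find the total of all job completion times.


Since all jobs arrive at t=0, SRPT equals SPT ordering.
SPT order: [4, 4, 6, 6, 9]
Completion times:
  Job 1: p=4, C=4
  Job 2: p=4, C=8
  Job 3: p=6, C=14
  Job 4: p=6, C=20
  Job 5: p=9, C=29
Total completion time = 4 + 8 + 14 + 20 + 29 = 75

75


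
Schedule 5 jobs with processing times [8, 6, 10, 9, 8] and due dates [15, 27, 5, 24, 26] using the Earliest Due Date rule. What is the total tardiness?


Sort by due date (EDD order): [(10, 5), (8, 15), (9, 24), (8, 26), (6, 27)]
Compute completion times and tardiness:
  Job 1: p=10, d=5, C=10, tardiness=max(0,10-5)=5
  Job 2: p=8, d=15, C=18, tardiness=max(0,18-15)=3
  Job 3: p=9, d=24, C=27, tardiness=max(0,27-24)=3
  Job 4: p=8, d=26, C=35, tardiness=max(0,35-26)=9
  Job 5: p=6, d=27, C=41, tardiness=max(0,41-27)=14
Total tardiness = 34

34


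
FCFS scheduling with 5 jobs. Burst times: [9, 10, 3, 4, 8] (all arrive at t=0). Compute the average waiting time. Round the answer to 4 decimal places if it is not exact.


FCFS order (as given): [9, 10, 3, 4, 8]
Waiting times:
  Job 1: wait = 0
  Job 2: wait = 9
  Job 3: wait = 19
  Job 4: wait = 22
  Job 5: wait = 26
Sum of waiting times = 76
Average waiting time = 76/5 = 15.2

15.2


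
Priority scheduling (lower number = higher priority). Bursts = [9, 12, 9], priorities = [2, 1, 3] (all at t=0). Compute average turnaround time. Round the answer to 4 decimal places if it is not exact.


Sort by priority (ascending = highest first):
Order: [(1, 12), (2, 9), (3, 9)]
Completion times:
  Priority 1, burst=12, C=12
  Priority 2, burst=9, C=21
  Priority 3, burst=9, C=30
Average turnaround = 63/3 = 21.0

21.0


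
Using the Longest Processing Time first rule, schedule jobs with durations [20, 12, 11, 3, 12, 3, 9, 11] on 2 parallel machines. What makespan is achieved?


Sort jobs in decreasing order (LPT): [20, 12, 12, 11, 11, 9, 3, 3]
Assign each job to the least loaded machine:
  Machine 1: jobs [20, 11, 9], load = 40
  Machine 2: jobs [12, 12, 11, 3, 3], load = 41
Makespan = max load = 41

41


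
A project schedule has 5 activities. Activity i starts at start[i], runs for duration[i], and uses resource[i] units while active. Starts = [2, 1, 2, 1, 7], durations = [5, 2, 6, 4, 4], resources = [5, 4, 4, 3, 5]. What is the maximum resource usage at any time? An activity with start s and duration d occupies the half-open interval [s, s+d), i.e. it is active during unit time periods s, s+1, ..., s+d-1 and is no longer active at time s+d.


Each activity i is active on [start_i, start_i + duration_i).
Compute total resource usage per time slot:
  t=0: active resources = [], total = 0
  t=1: active resources = [4, 3], total = 7
  t=2: active resources = [5, 4, 4, 3], total = 16
  t=3: active resources = [5, 4, 3], total = 12
  t=4: active resources = [5, 4, 3], total = 12
  t=5: active resources = [5, 4], total = 9
  t=6: active resources = [5, 4], total = 9
  t=7: active resources = [4, 5], total = 9
  t=8: active resources = [5], total = 5
  t=9: active resources = [5], total = 5
  t=10: active resources = [5], total = 5
Peak resource demand = 16

16


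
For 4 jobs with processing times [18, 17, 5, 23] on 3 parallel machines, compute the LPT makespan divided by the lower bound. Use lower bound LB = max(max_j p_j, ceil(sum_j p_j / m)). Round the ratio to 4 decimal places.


LPT order: [23, 18, 17, 5]
Machine loads after assignment: [23, 18, 22]
LPT makespan = 23
Lower bound = max(max_job, ceil(total/3)) = max(23, 21) = 23
Ratio = 23 / 23 = 1.0

1.0


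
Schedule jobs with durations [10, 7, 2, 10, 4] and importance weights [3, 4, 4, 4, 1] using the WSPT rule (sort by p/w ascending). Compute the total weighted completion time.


Compute p/w ratios and sort ascending (WSPT): [(2, 4), (7, 4), (10, 4), (10, 3), (4, 1)]
Compute weighted completion times:
  Job (p=2,w=4): C=2, w*C=4*2=8
  Job (p=7,w=4): C=9, w*C=4*9=36
  Job (p=10,w=4): C=19, w*C=4*19=76
  Job (p=10,w=3): C=29, w*C=3*29=87
  Job (p=4,w=1): C=33, w*C=1*33=33
Total weighted completion time = 240

240


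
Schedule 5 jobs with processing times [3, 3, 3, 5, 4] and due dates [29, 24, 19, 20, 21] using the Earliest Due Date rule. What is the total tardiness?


Sort by due date (EDD order): [(3, 19), (5, 20), (4, 21), (3, 24), (3, 29)]
Compute completion times and tardiness:
  Job 1: p=3, d=19, C=3, tardiness=max(0,3-19)=0
  Job 2: p=5, d=20, C=8, tardiness=max(0,8-20)=0
  Job 3: p=4, d=21, C=12, tardiness=max(0,12-21)=0
  Job 4: p=3, d=24, C=15, tardiness=max(0,15-24)=0
  Job 5: p=3, d=29, C=18, tardiness=max(0,18-29)=0
Total tardiness = 0

0


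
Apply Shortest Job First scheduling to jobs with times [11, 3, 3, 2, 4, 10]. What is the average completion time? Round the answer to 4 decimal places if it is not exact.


SJF order (ascending): [2, 3, 3, 4, 10, 11]
Completion times:
  Job 1: burst=2, C=2
  Job 2: burst=3, C=5
  Job 3: burst=3, C=8
  Job 4: burst=4, C=12
  Job 5: burst=10, C=22
  Job 6: burst=11, C=33
Average completion = 82/6 = 13.6667

13.6667


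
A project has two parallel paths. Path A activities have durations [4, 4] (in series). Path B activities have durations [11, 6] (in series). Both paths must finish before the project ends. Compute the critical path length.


Path A total = 4 + 4 = 8
Path B total = 11 + 6 = 17
Critical path = longest path = max(8, 17) = 17

17


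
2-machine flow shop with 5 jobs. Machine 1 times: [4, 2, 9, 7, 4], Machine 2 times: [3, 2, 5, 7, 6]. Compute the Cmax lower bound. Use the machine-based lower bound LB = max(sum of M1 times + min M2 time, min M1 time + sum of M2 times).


LB1 = sum(M1 times) + min(M2 times) = 26 + 2 = 28
LB2 = min(M1 times) + sum(M2 times) = 2 + 23 = 25
Lower bound = max(LB1, LB2) = max(28, 25) = 28

28


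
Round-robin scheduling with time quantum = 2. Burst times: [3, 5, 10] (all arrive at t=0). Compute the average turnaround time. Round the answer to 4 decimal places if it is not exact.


Time quantum = 2
Execution trace:
  J1 runs 2 units, time = 2
  J2 runs 2 units, time = 4
  J3 runs 2 units, time = 6
  J1 runs 1 units, time = 7
  J2 runs 2 units, time = 9
  J3 runs 2 units, time = 11
  J2 runs 1 units, time = 12
  J3 runs 2 units, time = 14
  J3 runs 2 units, time = 16
  J3 runs 2 units, time = 18
Finish times: [7, 12, 18]
Average turnaround = 37/3 = 12.3333

12.3333


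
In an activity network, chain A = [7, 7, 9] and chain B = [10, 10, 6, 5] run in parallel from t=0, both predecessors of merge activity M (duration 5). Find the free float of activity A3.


ES(A3) = sum of predecessors on chain A = 14
EF(A3) = ES + duration = 14 + 9 = 23
Successor of A3 is M. ES(M) = max(sum(A), sum(B)) = max(23, 31) = 31
Free float = ES(successor) - EF(current) = 31 - 23 = 8

8


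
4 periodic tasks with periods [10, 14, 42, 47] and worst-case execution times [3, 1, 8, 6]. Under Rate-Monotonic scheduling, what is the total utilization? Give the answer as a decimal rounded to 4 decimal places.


Compute individual utilizations (exact fractions):
  Task 1: C/T = 3/10 (approx. 0.3)
  Task 2: C/T = 1/14 (approx. 0.0714)
  Task 3: C/T = 8/42 = 4/21 (approx. 0.1905)
  Task 4: C/T = 6/47 (approx. 0.1277)
Total utilization U = 3/10 + 1/14 + 4/21 + 6/47 = 3403/4935
Rounded to 4 decimal places: U = 0.6896
RM (Liu & Layland) bound for 4 tasks = 0.756828; compare with U = 3403/4935 (approx. 0.689564)
U <= bound, so schedulable by RM sufficient condition.

0.6896


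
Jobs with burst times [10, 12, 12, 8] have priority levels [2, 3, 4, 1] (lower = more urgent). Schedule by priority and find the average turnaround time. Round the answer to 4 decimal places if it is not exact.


Sort by priority (ascending = highest first):
Order: [(1, 8), (2, 10), (3, 12), (4, 12)]
Completion times:
  Priority 1, burst=8, C=8
  Priority 2, burst=10, C=18
  Priority 3, burst=12, C=30
  Priority 4, burst=12, C=42
Average turnaround = 98/4 = 24.5

24.5


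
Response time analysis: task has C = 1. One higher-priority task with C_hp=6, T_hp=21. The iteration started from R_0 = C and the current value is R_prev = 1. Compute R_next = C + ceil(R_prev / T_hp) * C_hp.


R_next = C + ceil(R_prev / T_hp) * C_hp
ceil(1 / 21) = ceil(0.0476) = 1
Interference = 1 * 6 = 6
R_next = 1 + 6 = 7

7


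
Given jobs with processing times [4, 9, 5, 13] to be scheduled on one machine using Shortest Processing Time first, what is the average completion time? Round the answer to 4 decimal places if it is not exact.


Sort jobs by processing time (SPT order): [4, 5, 9, 13]
Compute completion times sequentially:
  Job 1: processing = 4, completes at 4
  Job 2: processing = 5, completes at 9
  Job 3: processing = 9, completes at 18
  Job 4: processing = 13, completes at 31
Sum of completion times = 62
Average completion time = 62/4 = 15.5

15.5


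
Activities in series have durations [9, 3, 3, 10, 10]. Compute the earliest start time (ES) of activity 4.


Activity 4 starts after activities 1 through 3 complete.
Predecessor durations: [9, 3, 3]
ES = 9 + 3 + 3 = 15

15


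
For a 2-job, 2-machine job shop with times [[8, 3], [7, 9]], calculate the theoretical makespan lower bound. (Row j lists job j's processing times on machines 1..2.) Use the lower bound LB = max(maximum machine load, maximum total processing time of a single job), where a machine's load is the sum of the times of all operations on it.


Machine loads:
  Machine 1: 8 + 7 = 15
  Machine 2: 3 + 9 = 12
Max machine load = 15
Job totals:
  Job 1: 11
  Job 2: 16
Max job total = 16
Lower bound = max(15, 16) = 16

16


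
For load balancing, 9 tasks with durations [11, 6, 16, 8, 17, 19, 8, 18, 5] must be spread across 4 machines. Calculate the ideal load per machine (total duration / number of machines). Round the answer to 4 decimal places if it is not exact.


Total processing time = 11 + 6 + 16 + 8 + 17 + 19 + 8 + 18 + 5 = 108
Number of machines = 4
Ideal balanced load = 108 / 4 = 27.0

27.0


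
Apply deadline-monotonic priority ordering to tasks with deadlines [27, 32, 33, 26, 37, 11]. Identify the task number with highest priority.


Sort tasks by relative deadline (ascending):
  Task 6: deadline = 11
  Task 4: deadline = 26
  Task 1: deadline = 27
  Task 2: deadline = 32
  Task 3: deadline = 33
  Task 5: deadline = 37
Priority order (highest first): [6, 4, 1, 2, 3, 5]
Highest priority task = 6

6


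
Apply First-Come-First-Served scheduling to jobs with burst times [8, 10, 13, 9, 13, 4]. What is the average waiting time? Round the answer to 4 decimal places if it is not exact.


FCFS order (as given): [8, 10, 13, 9, 13, 4]
Waiting times:
  Job 1: wait = 0
  Job 2: wait = 8
  Job 3: wait = 18
  Job 4: wait = 31
  Job 5: wait = 40
  Job 6: wait = 53
Sum of waiting times = 150
Average waiting time = 150/6 = 25.0

25.0


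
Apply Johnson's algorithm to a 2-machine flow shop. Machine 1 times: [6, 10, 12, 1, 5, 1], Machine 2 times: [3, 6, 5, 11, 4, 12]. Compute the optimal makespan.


Apply Johnson's rule:
  Group 1 (a <= b): [(4, 1, 11), (6, 1, 12)]
  Group 2 (a > b): [(2, 10, 6), (3, 12, 5), (5, 5, 4), (1, 6, 3)]
Optimal job order: [4, 6, 2, 3, 5, 1]
Schedule:
  Job 4: M1 done at 1, M2 done at 12
  Job 6: M1 done at 2, M2 done at 24
  Job 2: M1 done at 12, M2 done at 30
  Job 3: M1 done at 24, M2 done at 35
  Job 5: M1 done at 29, M2 done at 39
  Job 1: M1 done at 35, M2 done at 42
Makespan = 42

42


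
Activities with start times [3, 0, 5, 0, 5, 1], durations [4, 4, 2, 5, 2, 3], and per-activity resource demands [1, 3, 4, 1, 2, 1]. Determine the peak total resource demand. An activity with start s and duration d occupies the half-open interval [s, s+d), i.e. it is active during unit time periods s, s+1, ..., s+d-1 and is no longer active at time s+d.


Each activity i is active on [start_i, start_i + duration_i).
Compute total resource usage per time slot:
  t=0: active resources = [3, 1], total = 4
  t=1: active resources = [3, 1, 1], total = 5
  t=2: active resources = [3, 1, 1], total = 5
  t=3: active resources = [1, 3, 1, 1], total = 6
  t=4: active resources = [1, 1], total = 2
  t=5: active resources = [1, 4, 2], total = 7
  t=6: active resources = [1, 4, 2], total = 7
Peak resource demand = 7

7


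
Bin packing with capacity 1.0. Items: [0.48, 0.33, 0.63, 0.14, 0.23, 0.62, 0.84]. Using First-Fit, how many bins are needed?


Place items sequentially using First-Fit:
  Item 0.48 -> new Bin 1
  Item 0.33 -> Bin 1 (now 0.81)
  Item 0.63 -> new Bin 2
  Item 0.14 -> Bin 1 (now 0.95)
  Item 0.23 -> Bin 2 (now 0.86)
  Item 0.62 -> new Bin 3
  Item 0.84 -> new Bin 4
Total bins used = 4

4


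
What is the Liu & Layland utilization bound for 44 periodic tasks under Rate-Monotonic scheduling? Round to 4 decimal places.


Compute 2^(1/44) = 1.0158780831
Subtract 1: 1.0158780831 - 1 = 0.0158780831
Multiply by n: 44 * 0.0158780831 = 0.6986356564
Round to 4 dp: 0.6986

0.6986


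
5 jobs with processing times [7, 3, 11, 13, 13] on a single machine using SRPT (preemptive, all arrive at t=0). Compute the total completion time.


Since all jobs arrive at t=0, SRPT equals SPT ordering.
SPT order: [3, 7, 11, 13, 13]
Completion times:
  Job 1: p=3, C=3
  Job 2: p=7, C=10
  Job 3: p=11, C=21
  Job 4: p=13, C=34
  Job 5: p=13, C=47
Total completion time = 3 + 10 + 21 + 34 + 47 = 115

115


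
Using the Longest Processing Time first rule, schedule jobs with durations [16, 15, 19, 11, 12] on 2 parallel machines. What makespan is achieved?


Sort jobs in decreasing order (LPT): [19, 16, 15, 12, 11]
Assign each job to the least loaded machine:
  Machine 1: jobs [19, 12, 11], load = 42
  Machine 2: jobs [16, 15], load = 31
Makespan = max load = 42

42


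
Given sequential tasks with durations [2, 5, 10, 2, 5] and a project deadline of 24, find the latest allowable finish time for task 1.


LF(activity 1) = deadline - sum of successor durations
Successors: activities 2 through 5 with durations [5, 10, 2, 5]
Sum of successor durations = 22
LF = 24 - 22 = 2

2


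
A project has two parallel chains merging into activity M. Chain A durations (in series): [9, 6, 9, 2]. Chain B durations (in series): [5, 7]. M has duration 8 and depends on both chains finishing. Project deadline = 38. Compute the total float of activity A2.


Forward pass: ES(A2) = sum of predecessors on chain A = 9
EF = ES + duration = 9 + 6 = 15
Backward pass: LF(M) = deadline = 38; LS(M) = 38 - 8 = 30
LF(A2) = LS(M) - sum(successors on chain A) = 30 - 11 = 19
LS = LF - duration = 19 - 6 = 13
Total float = LS - ES = 13 - 9 = 4

4


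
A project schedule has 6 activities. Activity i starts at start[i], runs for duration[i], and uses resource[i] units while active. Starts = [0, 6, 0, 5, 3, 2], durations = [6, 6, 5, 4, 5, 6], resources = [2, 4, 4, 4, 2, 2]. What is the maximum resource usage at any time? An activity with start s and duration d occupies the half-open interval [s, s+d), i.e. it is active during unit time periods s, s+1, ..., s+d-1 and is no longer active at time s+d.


Each activity i is active on [start_i, start_i + duration_i).
Compute total resource usage per time slot:
  t=0: active resources = [2, 4], total = 6
  t=1: active resources = [2, 4], total = 6
  t=2: active resources = [2, 4, 2], total = 8
  t=3: active resources = [2, 4, 2, 2], total = 10
  t=4: active resources = [2, 4, 2, 2], total = 10
  t=5: active resources = [2, 4, 2, 2], total = 10
  t=6: active resources = [4, 4, 2, 2], total = 12
  t=7: active resources = [4, 4, 2, 2], total = 12
  t=8: active resources = [4, 4], total = 8
  t=9: active resources = [4], total = 4
  t=10: active resources = [4], total = 4
  t=11: active resources = [4], total = 4
Peak resource demand = 12

12


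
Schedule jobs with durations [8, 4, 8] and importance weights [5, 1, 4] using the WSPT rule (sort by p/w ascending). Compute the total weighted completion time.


Compute p/w ratios and sort ascending (WSPT): [(8, 5), (8, 4), (4, 1)]
Compute weighted completion times:
  Job (p=8,w=5): C=8, w*C=5*8=40
  Job (p=8,w=4): C=16, w*C=4*16=64
  Job (p=4,w=1): C=20, w*C=1*20=20
Total weighted completion time = 124

124


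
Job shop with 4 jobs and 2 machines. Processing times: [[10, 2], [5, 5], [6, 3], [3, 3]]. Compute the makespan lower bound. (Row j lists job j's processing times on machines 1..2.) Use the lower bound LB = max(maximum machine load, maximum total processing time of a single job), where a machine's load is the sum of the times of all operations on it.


Machine loads:
  Machine 1: 10 + 5 + 6 + 3 = 24
  Machine 2: 2 + 5 + 3 + 3 = 13
Max machine load = 24
Job totals:
  Job 1: 12
  Job 2: 10
  Job 3: 9
  Job 4: 6
Max job total = 12
Lower bound = max(24, 12) = 24

24


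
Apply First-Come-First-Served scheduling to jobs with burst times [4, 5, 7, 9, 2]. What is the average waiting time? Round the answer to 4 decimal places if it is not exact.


FCFS order (as given): [4, 5, 7, 9, 2]
Waiting times:
  Job 1: wait = 0
  Job 2: wait = 4
  Job 3: wait = 9
  Job 4: wait = 16
  Job 5: wait = 25
Sum of waiting times = 54
Average waiting time = 54/5 = 10.8

10.8


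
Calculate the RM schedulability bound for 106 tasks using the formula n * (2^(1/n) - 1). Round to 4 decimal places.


Compute 2^(1/106) = 1.0065605511
Subtract 1: 1.0065605511 - 1 = 0.0065605511
Multiply by n: 106 * 0.0065605511 = 0.6954184166
Round to 4 dp: 0.6954

0.6954


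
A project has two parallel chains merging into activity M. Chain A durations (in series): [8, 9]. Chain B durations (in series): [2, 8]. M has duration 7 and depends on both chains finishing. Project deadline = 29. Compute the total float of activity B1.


Forward pass: ES(B1) = sum of predecessors on chain B = 0
EF = ES + duration = 0 + 2 = 2
Backward pass: LF(M) = deadline = 29; LS(M) = 29 - 7 = 22
LF(B1) = LS(M) - sum(successors on chain B) = 22 - 8 = 14
LS = LF - duration = 14 - 2 = 12
Total float = LS - ES = 12 - 0 = 12

12


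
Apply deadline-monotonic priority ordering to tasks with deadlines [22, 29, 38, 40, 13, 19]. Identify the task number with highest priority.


Sort tasks by relative deadline (ascending):
  Task 5: deadline = 13
  Task 6: deadline = 19
  Task 1: deadline = 22
  Task 2: deadline = 29
  Task 3: deadline = 38
  Task 4: deadline = 40
Priority order (highest first): [5, 6, 1, 2, 3, 4]
Highest priority task = 5

5


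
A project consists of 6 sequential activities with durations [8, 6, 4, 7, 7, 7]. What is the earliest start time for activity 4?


Activity 4 starts after activities 1 through 3 complete.
Predecessor durations: [8, 6, 4]
ES = 8 + 6 + 4 = 18

18


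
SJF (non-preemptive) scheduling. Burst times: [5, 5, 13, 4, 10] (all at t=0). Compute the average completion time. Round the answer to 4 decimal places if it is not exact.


SJF order (ascending): [4, 5, 5, 10, 13]
Completion times:
  Job 1: burst=4, C=4
  Job 2: burst=5, C=9
  Job 3: burst=5, C=14
  Job 4: burst=10, C=24
  Job 5: burst=13, C=37
Average completion = 88/5 = 17.6

17.6


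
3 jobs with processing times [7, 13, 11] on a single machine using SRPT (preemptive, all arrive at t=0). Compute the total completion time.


Since all jobs arrive at t=0, SRPT equals SPT ordering.
SPT order: [7, 11, 13]
Completion times:
  Job 1: p=7, C=7
  Job 2: p=11, C=18
  Job 3: p=13, C=31
Total completion time = 7 + 18 + 31 = 56

56


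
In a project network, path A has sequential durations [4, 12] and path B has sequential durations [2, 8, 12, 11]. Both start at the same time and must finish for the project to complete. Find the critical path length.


Path A total = 4 + 12 = 16
Path B total = 2 + 8 + 12 + 11 = 33
Critical path = longest path = max(16, 33) = 33

33


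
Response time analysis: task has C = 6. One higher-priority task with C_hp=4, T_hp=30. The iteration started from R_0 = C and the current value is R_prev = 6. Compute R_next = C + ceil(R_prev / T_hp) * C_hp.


R_next = C + ceil(R_prev / T_hp) * C_hp
ceil(6 / 30) = ceil(0.2) = 1
Interference = 1 * 4 = 4
R_next = 6 + 4 = 10

10


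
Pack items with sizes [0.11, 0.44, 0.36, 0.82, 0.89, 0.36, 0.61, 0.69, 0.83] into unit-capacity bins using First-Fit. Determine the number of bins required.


Place items sequentially using First-Fit:
  Item 0.11 -> new Bin 1
  Item 0.44 -> Bin 1 (now 0.55)
  Item 0.36 -> Bin 1 (now 0.91)
  Item 0.82 -> new Bin 2
  Item 0.89 -> new Bin 3
  Item 0.36 -> new Bin 4
  Item 0.61 -> Bin 4 (now 0.97)
  Item 0.69 -> new Bin 5
  Item 0.83 -> new Bin 6
Total bins used = 6

6


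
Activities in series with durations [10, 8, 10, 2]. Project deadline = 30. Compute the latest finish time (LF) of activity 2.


LF(activity 2) = deadline - sum of successor durations
Successors: activities 3 through 4 with durations [10, 2]
Sum of successor durations = 12
LF = 30 - 12 = 18

18


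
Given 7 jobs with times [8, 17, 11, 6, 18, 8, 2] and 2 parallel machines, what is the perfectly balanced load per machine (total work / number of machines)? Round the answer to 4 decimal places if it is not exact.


Total processing time = 8 + 17 + 11 + 6 + 18 + 8 + 2 = 70
Number of machines = 2
Ideal balanced load = 70 / 2 = 35.0

35.0


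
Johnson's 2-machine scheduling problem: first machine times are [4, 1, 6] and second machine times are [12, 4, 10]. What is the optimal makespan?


Apply Johnson's rule:
  Group 1 (a <= b): [(2, 1, 4), (1, 4, 12), (3, 6, 10)]
  Group 2 (a > b): []
Optimal job order: [2, 1, 3]
Schedule:
  Job 2: M1 done at 1, M2 done at 5
  Job 1: M1 done at 5, M2 done at 17
  Job 3: M1 done at 11, M2 done at 27
Makespan = 27

27


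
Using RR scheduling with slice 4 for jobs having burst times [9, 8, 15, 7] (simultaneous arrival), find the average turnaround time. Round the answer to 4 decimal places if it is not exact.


Time quantum = 4
Execution trace:
  J1 runs 4 units, time = 4
  J2 runs 4 units, time = 8
  J3 runs 4 units, time = 12
  J4 runs 4 units, time = 16
  J1 runs 4 units, time = 20
  J2 runs 4 units, time = 24
  J3 runs 4 units, time = 28
  J4 runs 3 units, time = 31
  J1 runs 1 units, time = 32
  J3 runs 4 units, time = 36
  J3 runs 3 units, time = 39
Finish times: [32, 24, 39, 31]
Average turnaround = 126/4 = 31.5

31.5


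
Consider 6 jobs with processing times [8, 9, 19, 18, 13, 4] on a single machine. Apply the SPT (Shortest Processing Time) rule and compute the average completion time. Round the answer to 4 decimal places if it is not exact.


Sort jobs by processing time (SPT order): [4, 8, 9, 13, 18, 19]
Compute completion times sequentially:
  Job 1: processing = 4, completes at 4
  Job 2: processing = 8, completes at 12
  Job 3: processing = 9, completes at 21
  Job 4: processing = 13, completes at 34
  Job 5: processing = 18, completes at 52
  Job 6: processing = 19, completes at 71
Sum of completion times = 194
Average completion time = 194/6 = 32.3333

32.3333


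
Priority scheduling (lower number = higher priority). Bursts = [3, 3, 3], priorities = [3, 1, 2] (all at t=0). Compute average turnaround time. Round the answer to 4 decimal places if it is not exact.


Sort by priority (ascending = highest first):
Order: [(1, 3), (2, 3), (3, 3)]
Completion times:
  Priority 1, burst=3, C=3
  Priority 2, burst=3, C=6
  Priority 3, burst=3, C=9
Average turnaround = 18/3 = 6.0

6.0


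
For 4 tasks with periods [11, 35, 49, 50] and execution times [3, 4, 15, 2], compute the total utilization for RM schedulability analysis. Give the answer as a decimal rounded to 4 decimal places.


Compute individual utilizations (exact fractions):
  Task 1: C/T = 3/11 (approx. 0.2727)
  Task 2: C/T = 4/35 (approx. 0.1143)
  Task 3: C/T = 15/49 (approx. 0.3061)
  Task 4: C/T = 2/50 = 1/25 (approx. 0.04)
Total utilization U = 3/11 + 4/35 + 15/49 + 1/25 = 9879/13475
Rounded to 4 decimal places: U = 0.7331
RM (Liu & Layland) bound for 4 tasks = 0.756828; compare with U = 9879/13475 (approx. 0.733135)
U <= bound, so schedulable by RM sufficient condition.

0.7331


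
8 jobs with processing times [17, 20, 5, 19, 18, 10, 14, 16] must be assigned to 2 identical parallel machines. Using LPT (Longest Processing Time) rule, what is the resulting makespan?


Sort jobs in decreasing order (LPT): [20, 19, 18, 17, 16, 14, 10, 5]
Assign each job to the least loaded machine:
  Machine 1: jobs [20, 17, 16, 5], load = 58
  Machine 2: jobs [19, 18, 14, 10], load = 61
Makespan = max load = 61

61


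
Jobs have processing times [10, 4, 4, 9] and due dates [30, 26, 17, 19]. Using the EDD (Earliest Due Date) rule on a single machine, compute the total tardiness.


Sort by due date (EDD order): [(4, 17), (9, 19), (4, 26), (10, 30)]
Compute completion times and tardiness:
  Job 1: p=4, d=17, C=4, tardiness=max(0,4-17)=0
  Job 2: p=9, d=19, C=13, tardiness=max(0,13-19)=0
  Job 3: p=4, d=26, C=17, tardiness=max(0,17-26)=0
  Job 4: p=10, d=30, C=27, tardiness=max(0,27-30)=0
Total tardiness = 0

0


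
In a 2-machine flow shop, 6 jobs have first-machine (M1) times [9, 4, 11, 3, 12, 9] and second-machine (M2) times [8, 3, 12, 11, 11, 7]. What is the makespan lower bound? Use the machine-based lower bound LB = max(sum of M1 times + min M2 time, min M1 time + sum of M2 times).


LB1 = sum(M1 times) + min(M2 times) = 48 + 3 = 51
LB2 = min(M1 times) + sum(M2 times) = 3 + 52 = 55
Lower bound = max(LB1, LB2) = max(51, 55) = 55

55


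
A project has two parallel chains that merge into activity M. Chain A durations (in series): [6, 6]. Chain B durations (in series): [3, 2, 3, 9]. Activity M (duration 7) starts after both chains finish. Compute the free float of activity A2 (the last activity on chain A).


ES(A2) = sum of predecessors on chain A = 6
EF(A2) = ES + duration = 6 + 6 = 12
Successor of A2 is M. ES(M) = max(sum(A), sum(B)) = max(12, 17) = 17
Free float = ES(successor) - EF(current) = 17 - 12 = 5

5


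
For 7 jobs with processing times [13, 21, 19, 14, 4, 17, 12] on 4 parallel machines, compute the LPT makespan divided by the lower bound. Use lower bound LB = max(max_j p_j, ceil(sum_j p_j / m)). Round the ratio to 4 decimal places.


LPT order: [21, 19, 17, 14, 13, 12, 4]
Machine loads after assignment: [21, 23, 29, 27]
LPT makespan = 29
Lower bound = max(max_job, ceil(total/4)) = max(21, 25) = 25
Ratio = 29 / 25 = 1.16

1.16


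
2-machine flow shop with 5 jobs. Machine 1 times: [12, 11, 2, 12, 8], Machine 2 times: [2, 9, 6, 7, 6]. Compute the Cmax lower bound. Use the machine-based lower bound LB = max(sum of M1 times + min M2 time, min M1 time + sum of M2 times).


LB1 = sum(M1 times) + min(M2 times) = 45 + 2 = 47
LB2 = min(M1 times) + sum(M2 times) = 2 + 30 = 32
Lower bound = max(LB1, LB2) = max(47, 32) = 47

47


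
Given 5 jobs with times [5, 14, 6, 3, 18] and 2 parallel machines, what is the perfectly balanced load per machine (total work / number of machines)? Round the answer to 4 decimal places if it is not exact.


Total processing time = 5 + 14 + 6 + 3 + 18 = 46
Number of machines = 2
Ideal balanced load = 46 / 2 = 23.0

23.0


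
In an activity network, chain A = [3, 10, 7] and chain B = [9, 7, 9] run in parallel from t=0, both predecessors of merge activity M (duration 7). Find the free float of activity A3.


ES(A3) = sum of predecessors on chain A = 13
EF(A3) = ES + duration = 13 + 7 = 20
Successor of A3 is M. ES(M) = max(sum(A), sum(B)) = max(20, 25) = 25
Free float = ES(successor) - EF(current) = 25 - 20 = 5

5


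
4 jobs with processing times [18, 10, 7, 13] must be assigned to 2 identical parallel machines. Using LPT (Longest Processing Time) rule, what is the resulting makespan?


Sort jobs in decreasing order (LPT): [18, 13, 10, 7]
Assign each job to the least loaded machine:
  Machine 1: jobs [18, 7], load = 25
  Machine 2: jobs [13, 10], load = 23
Makespan = max load = 25

25


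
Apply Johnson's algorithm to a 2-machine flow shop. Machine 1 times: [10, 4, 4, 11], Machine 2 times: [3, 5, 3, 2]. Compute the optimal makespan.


Apply Johnson's rule:
  Group 1 (a <= b): [(2, 4, 5)]
  Group 2 (a > b): [(1, 10, 3), (3, 4, 3), (4, 11, 2)]
Optimal job order: [2, 1, 3, 4]
Schedule:
  Job 2: M1 done at 4, M2 done at 9
  Job 1: M1 done at 14, M2 done at 17
  Job 3: M1 done at 18, M2 done at 21
  Job 4: M1 done at 29, M2 done at 31
Makespan = 31

31


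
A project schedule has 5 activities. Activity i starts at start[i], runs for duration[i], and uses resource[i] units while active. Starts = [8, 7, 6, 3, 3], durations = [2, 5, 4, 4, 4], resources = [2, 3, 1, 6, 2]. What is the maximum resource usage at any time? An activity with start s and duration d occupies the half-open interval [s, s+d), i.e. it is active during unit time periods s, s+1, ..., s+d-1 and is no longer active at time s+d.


Each activity i is active on [start_i, start_i + duration_i).
Compute total resource usage per time slot:
  t=0: active resources = [], total = 0
  t=1: active resources = [], total = 0
  t=2: active resources = [], total = 0
  t=3: active resources = [6, 2], total = 8
  t=4: active resources = [6, 2], total = 8
  t=5: active resources = [6, 2], total = 8
  t=6: active resources = [1, 6, 2], total = 9
  t=7: active resources = [3, 1], total = 4
  t=8: active resources = [2, 3, 1], total = 6
  t=9: active resources = [2, 3, 1], total = 6
  t=10: active resources = [3], total = 3
  t=11: active resources = [3], total = 3
Peak resource demand = 9

9


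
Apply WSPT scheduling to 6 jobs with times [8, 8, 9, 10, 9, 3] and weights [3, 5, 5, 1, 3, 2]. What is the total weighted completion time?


Compute p/w ratios and sort ascending (WSPT): [(3, 2), (8, 5), (9, 5), (8, 3), (9, 3), (10, 1)]
Compute weighted completion times:
  Job (p=3,w=2): C=3, w*C=2*3=6
  Job (p=8,w=5): C=11, w*C=5*11=55
  Job (p=9,w=5): C=20, w*C=5*20=100
  Job (p=8,w=3): C=28, w*C=3*28=84
  Job (p=9,w=3): C=37, w*C=3*37=111
  Job (p=10,w=1): C=47, w*C=1*47=47
Total weighted completion time = 403

403


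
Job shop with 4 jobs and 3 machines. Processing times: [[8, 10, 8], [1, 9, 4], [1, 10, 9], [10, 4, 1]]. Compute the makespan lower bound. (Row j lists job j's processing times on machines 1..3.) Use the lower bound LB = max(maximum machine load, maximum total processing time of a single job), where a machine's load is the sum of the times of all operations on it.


Machine loads:
  Machine 1: 8 + 1 + 1 + 10 = 20
  Machine 2: 10 + 9 + 10 + 4 = 33
  Machine 3: 8 + 4 + 9 + 1 = 22
Max machine load = 33
Job totals:
  Job 1: 26
  Job 2: 14
  Job 3: 20
  Job 4: 15
Max job total = 26
Lower bound = max(33, 26) = 33

33


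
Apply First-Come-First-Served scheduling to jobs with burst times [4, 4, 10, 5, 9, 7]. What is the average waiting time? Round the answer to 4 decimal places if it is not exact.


FCFS order (as given): [4, 4, 10, 5, 9, 7]
Waiting times:
  Job 1: wait = 0
  Job 2: wait = 4
  Job 3: wait = 8
  Job 4: wait = 18
  Job 5: wait = 23
  Job 6: wait = 32
Sum of waiting times = 85
Average waiting time = 85/6 = 14.1667

14.1667


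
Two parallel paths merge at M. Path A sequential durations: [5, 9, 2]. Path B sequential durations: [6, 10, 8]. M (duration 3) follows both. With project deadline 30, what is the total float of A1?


Forward pass: ES(A1) = sum of predecessors on chain A = 0
EF = ES + duration = 0 + 5 = 5
Backward pass: LF(M) = deadline = 30; LS(M) = 30 - 3 = 27
LF(A1) = LS(M) - sum(successors on chain A) = 27 - 11 = 16
LS = LF - duration = 16 - 5 = 11
Total float = LS - ES = 11 - 0 = 11

11


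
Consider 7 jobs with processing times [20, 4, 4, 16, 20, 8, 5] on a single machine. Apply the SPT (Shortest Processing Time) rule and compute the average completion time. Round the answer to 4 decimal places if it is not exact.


Sort jobs by processing time (SPT order): [4, 4, 5, 8, 16, 20, 20]
Compute completion times sequentially:
  Job 1: processing = 4, completes at 4
  Job 2: processing = 4, completes at 8
  Job 3: processing = 5, completes at 13
  Job 4: processing = 8, completes at 21
  Job 5: processing = 16, completes at 37
  Job 6: processing = 20, completes at 57
  Job 7: processing = 20, completes at 77
Sum of completion times = 217
Average completion time = 217/7 = 31.0

31.0
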